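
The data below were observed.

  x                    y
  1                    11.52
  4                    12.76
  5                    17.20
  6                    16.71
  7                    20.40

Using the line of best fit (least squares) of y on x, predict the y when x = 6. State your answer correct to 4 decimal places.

17.7061

n = 5, Σx = 23, Σy = 78.59, Σxy = 391.62, Σx² = 127
Sxx = Σx² − (Σx)²/n = 127 − 105.8 = 21.2
Sxy = Σxy − (Σx)(Σy)/n = 391.62 − 361.514 = 30.106
b = Sxy/Sxx = 30.106/21.2 = 1.420094
a = ȳ − b·x̄ = 15.718 − 1.420094·4.6 = 9.185566
ŷ(6) = a + b·6 = 9.185566 + 1.420094·6 = 17.706132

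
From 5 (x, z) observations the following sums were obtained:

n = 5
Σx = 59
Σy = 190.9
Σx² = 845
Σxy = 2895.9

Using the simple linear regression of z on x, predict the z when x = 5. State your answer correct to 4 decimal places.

Sxx = Σx² − (Σx)²/n = 845 − 696.2 = 148.8
Sxy = Σxy − (Σx)(Σy)/n = 2895.9 − 2252.62 = 643.28
b = Sxy/Sxx = 643.28/148.8 = 4.323118
a = ȳ − b·x̄ = 38.18 − 4.323118·11.8 = -12.832796
ŷ(5) = a + b·5 = -12.832796 + 4.323118·5 = 8.782796

8.7828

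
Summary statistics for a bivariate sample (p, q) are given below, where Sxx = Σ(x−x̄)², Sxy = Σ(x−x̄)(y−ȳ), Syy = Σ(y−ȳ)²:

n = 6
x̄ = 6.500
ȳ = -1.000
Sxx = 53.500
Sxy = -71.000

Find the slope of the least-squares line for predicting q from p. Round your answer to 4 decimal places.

b = Sxy/Sxx = -71/53.5 = -1.327103

-1.3271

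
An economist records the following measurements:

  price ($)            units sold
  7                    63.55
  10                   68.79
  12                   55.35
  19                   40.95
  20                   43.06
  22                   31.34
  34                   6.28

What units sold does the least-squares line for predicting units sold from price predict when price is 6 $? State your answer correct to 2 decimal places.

71.04

n = 7, Σx = 124, Σy = 309.32, Σxy = 4339.2, Σx² = 2694
Sxx = Σx² − (Σx)²/n = 2694 − 2196.571429 = 497.428571
Sxy = Σxy − (Σx)(Σy)/n = 4339.2 − 5479.382857 = -1140.182857
b = Sxy/Sxx = -1140.182857/497.428571 = -2.292154
a = ȳ − b·x̄ = 44.188571 − (-2.292154)·17.714286 = 84.792441
ŷ(6) = a + b·6 = 84.792441 + (-2.292154)·6 = 71.039518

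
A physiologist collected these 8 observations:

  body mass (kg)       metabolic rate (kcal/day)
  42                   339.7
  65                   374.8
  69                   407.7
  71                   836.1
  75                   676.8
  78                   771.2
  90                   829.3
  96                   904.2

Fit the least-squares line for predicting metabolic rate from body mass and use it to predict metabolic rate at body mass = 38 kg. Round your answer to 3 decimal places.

232.721

n = 8, Σx = 586, Σy = 5139.8, Σxy = 398477.6, Σx² = 44816
Sxx = Σx² − (Σx)²/n = 44816 − 42924.5 = 1891.5
Sxy = Σxy − (Σx)(Σy)/n = 398477.6 − 376490.35 = 21987.25
b = Sxy/Sxx = 21987.25/1891.5 = 11.624240
a = ȳ − b·x̄ = 642.475 − 11.624240·73.25 = -209.000582
ŷ(38) = a + b·38 = -209.000582 + 11.624240·38 = 232.720539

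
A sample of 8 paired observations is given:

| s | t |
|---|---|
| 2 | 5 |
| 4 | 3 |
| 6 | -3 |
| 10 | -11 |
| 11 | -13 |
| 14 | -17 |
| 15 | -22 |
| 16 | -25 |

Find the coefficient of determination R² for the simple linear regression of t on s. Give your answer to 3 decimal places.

0.988

n = 8, Σx = 78, Σy = -83, Σxy = -1217, Σx² = 954, Σy² = 1731
Sxx = Σx² − (Σx)²/n = 954 − 760.5 = 193.5
Sxy = Σxy − (Σx)(Σy)/n = -1217 − (-809.25) = -407.75
Syy = Σy² − (Σy)²/n = 1731 − 861.125 = 869.875
R² = Sxy²/(Sxx·Syy) = (-407.75)²/(193.5·869.875) = 0.987757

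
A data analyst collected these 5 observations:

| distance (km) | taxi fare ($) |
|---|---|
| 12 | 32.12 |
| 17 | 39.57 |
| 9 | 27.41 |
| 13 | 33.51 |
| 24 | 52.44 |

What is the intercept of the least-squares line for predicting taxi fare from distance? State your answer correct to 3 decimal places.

n = 5, Σx = 75, Σy = 185.05, Σxy = 2999.01, Σx² = 1259
Sxx = Σx² − (Σx)²/n = 1259 − 1125 = 134
Sxy = Σxy − (Σx)(Σy)/n = 2999.01 − 2775.75 = 223.26
b = Sxy/Sxx = 223.26/134 = 1.666119
a = ȳ − b·x̄ = 37.01 − 1.666119·15 = 12.018209

12.018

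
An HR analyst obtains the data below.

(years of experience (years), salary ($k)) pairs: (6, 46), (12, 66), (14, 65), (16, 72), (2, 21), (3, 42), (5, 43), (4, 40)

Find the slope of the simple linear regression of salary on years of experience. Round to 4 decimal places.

2.9769

n = 8, Σx = 62, Σy = 395, Σxy = 3673, Σx² = 686
Sxx = Σx² − (Σx)²/n = 686 − 480.5 = 205.5
Sxy = Σxy − (Σx)(Σy)/n = 3673 − 3061.25 = 611.75
b = Sxy/Sxx = 611.75/205.5 = 2.976886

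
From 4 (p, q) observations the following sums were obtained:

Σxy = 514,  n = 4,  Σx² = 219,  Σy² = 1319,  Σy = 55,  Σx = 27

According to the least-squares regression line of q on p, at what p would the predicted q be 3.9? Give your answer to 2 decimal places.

Sxx = Σx² − (Σx)²/n = 219 − 182.25 = 36.75
Sxy = Σxy − (Σx)(Σy)/n = 514 − 371.25 = 142.75
b = Sxy/Sxx = 142.75/36.75 = 3.884354
a = ȳ − b·x̄ = 13.75 − 3.884354·6.75 = -12.469388
Set a + b·x = 3.9: x = (3.9 − (-12.469388)) / 3.884354 = 4.214186

4.21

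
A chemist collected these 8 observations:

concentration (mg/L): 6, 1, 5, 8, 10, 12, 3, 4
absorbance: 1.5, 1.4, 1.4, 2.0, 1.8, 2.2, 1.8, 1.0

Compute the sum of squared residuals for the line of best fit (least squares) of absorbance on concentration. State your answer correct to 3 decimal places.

0.528

n = 8, Σx = 49, Σy = 13.1, Σxy = 87.2, Σx² = 395, Σy² = 22.49
Sxx = Σx² − (Σx)²/n = 395 − 300.125 = 94.875
Sxy = Σxy − (Σx)(Σy)/n = 87.2 − 80.2375 = 6.9625
Syy = Σy² − (Σy)²/n = 22.49 − 21.45125 = 1.03875
b = Sxy/Sxx = 6.9625/94.875 = 0.073386
SSE = Syy − b·Sxy = 1.03875 − 0.073386·6.9625 = 0.527800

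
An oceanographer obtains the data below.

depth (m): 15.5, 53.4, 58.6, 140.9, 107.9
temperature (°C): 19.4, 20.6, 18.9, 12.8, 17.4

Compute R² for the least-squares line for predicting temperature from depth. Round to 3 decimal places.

0.748

n = 5, Σx = 376.3, Σy = 89.1, Σxy = 6189.26, Σx² = 38020.99, Σy² = 1624.53
Sxx = Σx² − (Σx)²/n = 38020.99 − 28320.338 = 9700.652
Sxy = Σxy − (Σx)(Σy)/n = 6189.26 − 6705.666 = -516.406
Syy = Σy² − (Σy)²/n = 1624.53 − 1587.762 = 36.768
R² = Sxy²/(Sxx·Syy) = (-516.406)²/(9700.652·36.768) = 0.747673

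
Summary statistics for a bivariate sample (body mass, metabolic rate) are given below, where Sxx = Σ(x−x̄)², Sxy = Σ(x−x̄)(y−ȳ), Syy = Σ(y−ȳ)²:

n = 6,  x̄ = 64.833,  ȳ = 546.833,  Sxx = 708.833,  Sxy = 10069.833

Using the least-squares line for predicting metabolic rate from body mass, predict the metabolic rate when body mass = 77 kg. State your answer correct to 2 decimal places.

719.68

b = Sxy/Sxx = 10069.833/708.833 = 14.206214
a = ȳ − b·x̄ = 546.833 − 14.206214·64.833 = -374.198446
ŷ(77) = a + b·77 = -374.198446 + 14.206214·77 = 719.680001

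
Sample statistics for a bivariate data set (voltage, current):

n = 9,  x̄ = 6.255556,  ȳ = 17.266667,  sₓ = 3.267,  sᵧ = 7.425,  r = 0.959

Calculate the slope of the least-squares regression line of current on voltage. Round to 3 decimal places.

2.180

b = r · sᵧ/sₓ = 0.959 · 7.425/3.267 = 2.179545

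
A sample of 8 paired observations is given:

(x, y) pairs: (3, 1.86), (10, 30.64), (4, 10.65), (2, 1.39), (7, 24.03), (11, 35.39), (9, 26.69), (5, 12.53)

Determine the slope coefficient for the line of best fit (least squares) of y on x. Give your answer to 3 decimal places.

n = 8, Σx = 51, Σy = 143.18, Σxy = 1217.72, Σx² = 405
Sxx = Σx² − (Σx)²/n = 405 − 325.125 = 79.875
Sxy = Σxy − (Σx)(Σy)/n = 1217.72 − 912.7725 = 304.9475
b = Sxy/Sxx = 304.9475/79.875 = 3.817809

3.818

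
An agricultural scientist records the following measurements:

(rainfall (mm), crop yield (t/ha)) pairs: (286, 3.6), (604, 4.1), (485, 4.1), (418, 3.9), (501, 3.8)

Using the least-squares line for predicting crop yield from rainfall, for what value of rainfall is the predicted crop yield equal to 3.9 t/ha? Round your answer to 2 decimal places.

n = 5, Σx = 2294, Σy = 19.5, Σxy = 9028.5, Σx² = 1107562
Sxx = Σx² − (Σx)²/n = 1107562 − 1052487.2 = 55074.8
Sxy = Σxy − (Σx)(Σy)/n = 9028.5 − 8946.6 = 81.9
b = Sxy/Sxx = 81.9/55074.8 = 0.001487
a = ȳ − b·x̄ = 3.9 − 0.001487·458.8 = 3.217733
Set a + b·x = 3.9: x = (3.9 − 3.217733) / 0.001487 = 458.8

458.80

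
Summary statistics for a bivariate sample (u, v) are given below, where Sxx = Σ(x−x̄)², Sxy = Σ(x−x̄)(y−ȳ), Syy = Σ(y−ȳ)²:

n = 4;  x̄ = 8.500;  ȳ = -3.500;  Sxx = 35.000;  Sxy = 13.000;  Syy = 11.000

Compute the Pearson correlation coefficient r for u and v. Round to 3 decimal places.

r = Sxy/√(Sxx·Syy) = 13/√(385) = 13/19.621417 = 0.662541

0.663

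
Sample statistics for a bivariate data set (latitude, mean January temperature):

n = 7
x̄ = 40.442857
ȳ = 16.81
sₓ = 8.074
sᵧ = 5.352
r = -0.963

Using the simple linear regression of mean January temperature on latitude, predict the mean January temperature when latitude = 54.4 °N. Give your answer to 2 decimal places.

7.90

b = r · sᵧ/sₓ = -0.963 · 5.352/8.074 = -0.638342
a = ȳ − b·x̄ = 16.81 − (-0.638342)·40.442857 = 42.626388
ŷ(54.4) = a + b·54.4 = 42.626388 + (-0.638342)·54.4 = 7.900565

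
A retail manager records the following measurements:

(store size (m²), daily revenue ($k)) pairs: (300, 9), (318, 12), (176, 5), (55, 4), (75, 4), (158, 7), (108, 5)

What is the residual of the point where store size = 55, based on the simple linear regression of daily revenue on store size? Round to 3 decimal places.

n = 7, Σx = 1190, Σy = 46, Σxy = 9562, Σx² = 267378
Sxx = Σx² − (Σx)²/n = 267378 − 202300 = 65078
Sxy = Σxy − (Σx)(Σy)/n = 9562 − 7820 = 1742
b = Sxy/Sxx = 1742/65078 = 0.026768
a = ȳ − b·x̄ = 6.571429 − 0.026768·170 = 2.020889
ŷ(55) = 2.020889 + 0.026768·55 = 3.493123
residual = y − ŷ = 4 − 3.493123 = 0.506877

0.507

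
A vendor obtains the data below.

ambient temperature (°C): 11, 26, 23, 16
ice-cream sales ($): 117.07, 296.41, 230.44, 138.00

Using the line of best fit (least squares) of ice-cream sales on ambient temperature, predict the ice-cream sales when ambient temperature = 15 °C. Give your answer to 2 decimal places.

n = 4, Σx = 76, Σy = 781.92, Σxy = 16502.55, Σx² = 1582
Sxx = Σx² − (Σx)²/n = 1582 − 1444 = 138
Sxy = Σxy − (Σx)(Σy)/n = 16502.55 − 14856.48 = 1646.07
b = Sxy/Sxx = 1646.07/138 = 11.928043
a = ȳ − b·x̄ = 195.48 − 11.928043·19 = -31.152826
ŷ(15) = a + b·15 = -31.152826 + 11.928043·15 = 147.767826

147.77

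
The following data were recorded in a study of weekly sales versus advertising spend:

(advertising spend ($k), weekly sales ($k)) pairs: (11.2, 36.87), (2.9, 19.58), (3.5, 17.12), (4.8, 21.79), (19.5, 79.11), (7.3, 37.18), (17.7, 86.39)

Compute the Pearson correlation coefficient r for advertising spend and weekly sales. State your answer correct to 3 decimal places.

0.967

n = 7, Σx = 66.9, Σy = 298.04, Σxy = 3977.4, Σx² = 915.97, Σy² = 17614.6484
Sxx = Σx² − (Σx)²/n = 915.97 − 639.372857 = 276.597143
Sxy = Σxy − (Σx)(Σy)/n = 3977.4 − 2848.410857 = 1128.989143
Syy = Σy² − (Σy)²/n = 17614.6484 − 12689.691657 = 4924.956743
r = Sxy/√(Sxx·Syy) = 1128.989143/√(1362228.963769) = 1128.989143/1167.145648 = 0.967308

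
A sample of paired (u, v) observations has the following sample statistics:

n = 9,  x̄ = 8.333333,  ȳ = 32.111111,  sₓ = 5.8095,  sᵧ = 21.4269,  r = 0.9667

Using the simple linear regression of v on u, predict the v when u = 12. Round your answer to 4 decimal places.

b = r · sᵧ/sₓ = 0.9667 · 21.4269/5.8095 = 3.565433
a = ȳ − b·x̄ = 32.111111 − 3.565433·8.333333 = 2.399169
ŷ(12) = a + b·12 = 2.399169 + 3.565433·12 = 45.184367

45.1844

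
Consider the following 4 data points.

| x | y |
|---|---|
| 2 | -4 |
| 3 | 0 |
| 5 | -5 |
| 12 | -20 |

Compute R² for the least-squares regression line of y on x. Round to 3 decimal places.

n = 4, Σx = 22, Σy = -29, Σxy = -273, Σx² = 182, Σy² = 441
Sxx = Σx² − (Σx)²/n = 182 − 121 = 61
Sxy = Σxy − (Σx)(Σy)/n = -273 − (-159.5) = -113.5
Syy = Σy² − (Σy)²/n = 441 − 210.25 = 230.75
R² = Sxy²/(Sxx·Syy) = (-113.5)²/(61·230.75) = 0.915209

0.915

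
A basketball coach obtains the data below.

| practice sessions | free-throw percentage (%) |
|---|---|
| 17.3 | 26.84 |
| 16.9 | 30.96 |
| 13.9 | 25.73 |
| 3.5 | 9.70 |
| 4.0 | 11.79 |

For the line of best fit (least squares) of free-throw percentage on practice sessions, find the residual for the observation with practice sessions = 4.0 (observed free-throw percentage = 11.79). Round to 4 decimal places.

0.5711

n = 5, Σx = 55.6, Σy = 105.02, Σxy = 1426.313, Σx² = 806.36
Sxx = Σx² − (Σx)²/n = 806.36 − 618.272 = 188.088
Sxy = Σxy − (Σx)(Σy)/n = 1426.313 − 1167.8224 = 258.4906
b = Sxy/Sxx = 258.4906/188.088 = 1.374307
a = ȳ − b·x̄ = 21.004 − 1.374307·11.12 = 5.721709
ŷ(4.0) = 5.721709 + 1.374307·4 = 11.218936
residual = y − ŷ = 11.79 − 11.218936 = 0.571064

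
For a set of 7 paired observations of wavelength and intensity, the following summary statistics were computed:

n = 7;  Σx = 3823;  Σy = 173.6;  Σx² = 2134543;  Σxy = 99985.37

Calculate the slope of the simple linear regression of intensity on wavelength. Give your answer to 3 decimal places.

0.111

Sxx = Σx² − (Σx)²/n = 2134543 − 2087904.142857 = 46638.857143
Sxy = Σxy − (Σx)(Σy)/n = 99985.37 − 94810.4 = 5174.97
b = Sxy/Sxx = 5174.97/46638.857143 = 0.110958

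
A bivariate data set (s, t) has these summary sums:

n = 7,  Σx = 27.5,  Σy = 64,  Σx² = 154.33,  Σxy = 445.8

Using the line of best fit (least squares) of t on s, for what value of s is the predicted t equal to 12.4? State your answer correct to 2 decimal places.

4.70

Sxx = Σx² − (Σx)²/n = 154.33 − 108.035714 = 46.294286
Sxy = Σxy − (Σx)(Σy)/n = 445.8 − 251.428571 = 194.371429
b = Sxy/Sxx = 194.371429/46.294286 = 4.198605
a = ȳ − b·x̄ = 9.142857 − 4.198605·3.928571 = -7.351663
Set a + b·x = 12.4: x = (12.4 − (-7.351663)) / 4.198605 = 4.704339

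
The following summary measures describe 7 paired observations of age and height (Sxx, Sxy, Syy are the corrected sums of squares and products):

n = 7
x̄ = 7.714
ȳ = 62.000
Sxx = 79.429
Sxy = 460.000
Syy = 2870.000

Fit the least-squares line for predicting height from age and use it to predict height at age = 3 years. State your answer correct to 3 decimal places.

34.700

b = Sxy/Sxx = 460/79.429 = 5.791336
a = ȳ − b·x̄ = 62 − 5.791336·7.714 = 17.325637
ŷ(3) = a + b·3 = 17.325637 + 5.791336·3 = 34.699644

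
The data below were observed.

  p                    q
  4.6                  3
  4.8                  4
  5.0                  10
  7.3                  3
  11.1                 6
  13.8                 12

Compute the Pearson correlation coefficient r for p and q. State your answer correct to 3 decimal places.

0.569

n = 6, Σx = 46.6, Σy = 38, Σxy = 337.1, Σx² = 436.14, Σy² = 314
Sxx = Σx² − (Σx)²/n = 436.14 − 361.926667 = 74.213333
Sxy = Σxy − (Σx)(Σy)/n = 337.1 − 295.133333 = 41.966667
Syy = Σy² − (Σy)²/n = 314 − 240.666667 = 73.333333
r = Sxy/√(Sxx·Syy) = 41.966667/√(5442.311111) = 41.966667/73.772021 = 0.568870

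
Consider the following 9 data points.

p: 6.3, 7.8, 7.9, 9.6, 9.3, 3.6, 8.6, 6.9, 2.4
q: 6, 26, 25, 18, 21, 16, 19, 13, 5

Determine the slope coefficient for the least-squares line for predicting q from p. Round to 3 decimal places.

n = 9, Σx = 62.4, Σy = 149, Σxy = 1128.9, Σx² = 481.88
Sxx = Σx² − (Σx)²/n = 481.88 − 432.64 = 49.24
Sxy = Σxy − (Σx)(Σy)/n = 1128.9 − 1033.066667 = 95.833333
b = Sxy/Sxx = 95.833333/49.24 = 1.946250

1.946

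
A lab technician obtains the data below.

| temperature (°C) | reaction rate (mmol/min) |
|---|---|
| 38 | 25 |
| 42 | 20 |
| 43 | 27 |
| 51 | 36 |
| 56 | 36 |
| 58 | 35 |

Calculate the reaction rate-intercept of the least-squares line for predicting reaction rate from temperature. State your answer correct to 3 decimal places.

-4.801

n = 6, Σx = 288, Σy = 179, Σxy = 8833, Σx² = 14158
Sxx = Σx² − (Σx)²/n = 14158 − 13824 = 334
Sxy = Σxy − (Σx)(Σy)/n = 8833 − 8592 = 241
b = Sxy/Sxx = 241/334 = 0.721557
a = ȳ − b·x̄ = 29.833333 − 0.721557·48 = -4.801397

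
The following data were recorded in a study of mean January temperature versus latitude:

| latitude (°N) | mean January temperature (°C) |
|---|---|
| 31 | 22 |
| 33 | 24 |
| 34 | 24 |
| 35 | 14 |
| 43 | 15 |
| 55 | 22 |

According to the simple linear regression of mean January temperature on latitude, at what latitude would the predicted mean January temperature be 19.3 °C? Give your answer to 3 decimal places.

53.676

n = 6, Σx = 231, Σy = 121, Σxy = 4635, Σx² = 9305
Sxx = Σx² − (Σx)²/n = 9305 − 8893.5 = 411.5
Sxy = Σxy − (Σx)(Σy)/n = 4635 − 4658.5 = -23.5
b = Sxy/Sxx = -23.5/411.5 = -0.057108
a = ȳ − b·x̄ = 20.166667 − (-0.057108)·38.5 = 22.365330
Set a + b·x = 19.3: x = (19.3 − 22.365330) / (-0.057108) = 53.675887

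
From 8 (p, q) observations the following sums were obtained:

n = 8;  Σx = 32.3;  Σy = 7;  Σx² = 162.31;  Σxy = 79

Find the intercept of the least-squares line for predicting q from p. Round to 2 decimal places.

-5.55

Sxx = Σx² − (Σx)²/n = 162.31 − 130.41125 = 31.89875
Sxy = Σxy − (Σx)(Σy)/n = 79 − 28.2625 = 50.7375
b = Sxy/Sxx = 50.7375/31.89875 = 1.590580
a = ȳ − b·x̄ = 0.875 − 1.590580·4.0375 = -5.546965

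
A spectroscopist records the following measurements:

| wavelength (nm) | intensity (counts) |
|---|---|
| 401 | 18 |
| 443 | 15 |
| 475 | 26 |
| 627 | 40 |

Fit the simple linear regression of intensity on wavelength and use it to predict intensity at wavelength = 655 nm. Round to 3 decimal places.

42.887

n = 4, Σx = 1946, Σy = 99, Σxy = 51293, Σx² = 975804
Sxx = Σx² − (Σx)²/n = 975804 − 946729 = 29075
Sxy = Σxy − (Σx)(Σy)/n = 51293 − 48163.5 = 3129.5
b = Sxy/Sxx = 3129.5/29075 = 0.107635
a = ȳ − b·x̄ = 24.75 − 0.107635·486.5 = -27.614635
ŷ(655) = a + b·655 = -27.614635 + 0.107635·655 = 42.886569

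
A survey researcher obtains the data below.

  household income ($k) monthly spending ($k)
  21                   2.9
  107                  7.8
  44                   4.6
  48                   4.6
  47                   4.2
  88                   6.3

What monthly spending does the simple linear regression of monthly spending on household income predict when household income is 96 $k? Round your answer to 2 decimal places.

7.04

n = 6, Σx = 355, Σy = 30.4, Σxy = 2070.5, Σx² = 26083
Sxx = Σx² − (Σx)²/n = 26083 − 21004.166667 = 5078.833333
Sxy = Σxy − (Σx)(Σy)/n = 2070.5 − 1798.666667 = 271.833333
b = Sxy/Sxx = 271.833333/5078.833333 = 0.053523
a = ȳ − b·x̄ = 5.066667 − 0.053523·59.166667 = 1.899902
ŷ(96) = a + b·96 = 1.899902 + 0.053523·96 = 7.038089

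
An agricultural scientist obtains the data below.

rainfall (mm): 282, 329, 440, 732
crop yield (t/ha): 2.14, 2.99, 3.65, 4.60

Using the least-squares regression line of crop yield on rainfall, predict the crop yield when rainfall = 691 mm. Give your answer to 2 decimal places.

n = 4, Σx = 1783, Σy = 13.38, Σxy = 6560.39, Σx² = 917189
Sxx = Σx² − (Σx)²/n = 917189 − 794772.25 = 122416.75
Sxy = Σxy − (Σx)(Σy)/n = 6560.39 − 5964.135 = 596.255
b = Sxy/Sxx = 596.255/122416.75 = 0.004871
a = ȳ − b·x̄ = 3.345 − 0.004871·445.75 = 1.173886
ŷ(691) = a + b·691 = 1.173886 + 0.004871·691 = 4.539539

4.54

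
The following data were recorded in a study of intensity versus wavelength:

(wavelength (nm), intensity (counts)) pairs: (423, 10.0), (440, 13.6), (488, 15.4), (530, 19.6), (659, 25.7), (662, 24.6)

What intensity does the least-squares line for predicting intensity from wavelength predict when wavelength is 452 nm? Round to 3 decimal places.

n = 6, Σx = 3202, Σy = 108.9, Σxy = 61338.7, Σx² = 1764098
Sxx = Σx² − (Σx)²/n = 1764098 − 1708800.666667 = 55297.333333
Sxy = Σxy − (Σx)(Σy)/n = 61338.7 − 58116.3 = 3222.4
b = Sxy/Sxx = 3222.4/55297.333333 = 0.058274
a = ȳ − b·x̄ = 18.15 − 0.058274·533.666667 = -12.948922
ŷ(452) = a + b·452 = -12.948922 + 0.058274·452 = 13.390952

13.391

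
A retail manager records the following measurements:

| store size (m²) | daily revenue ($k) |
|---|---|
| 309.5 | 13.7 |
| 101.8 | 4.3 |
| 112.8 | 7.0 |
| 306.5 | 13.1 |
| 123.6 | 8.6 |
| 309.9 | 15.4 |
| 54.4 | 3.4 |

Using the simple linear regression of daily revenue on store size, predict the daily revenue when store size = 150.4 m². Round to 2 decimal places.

n = 7, Σx = 1318.5, Σy = 65.5, Σxy = 15503.02, Σx² = 327093.91
Sxx = Σx² − (Σx)²/n = 327093.91 − 248348.892857 = 78745.017143
Sxy = Σxy − (Σx)(Σy)/n = 15503.02 − 12337.392857 = 3165.627143
b = Sxy/Sxx = 3165.627143/78745.017143 = 0.040201
a = ȳ − b·x̄ = 9.357143 − 0.040201·188.357143 = 1.785000
ŷ(150.4) = a + b·150.4 = 1.785000 + 0.040201·150.4 = 7.831228

7.83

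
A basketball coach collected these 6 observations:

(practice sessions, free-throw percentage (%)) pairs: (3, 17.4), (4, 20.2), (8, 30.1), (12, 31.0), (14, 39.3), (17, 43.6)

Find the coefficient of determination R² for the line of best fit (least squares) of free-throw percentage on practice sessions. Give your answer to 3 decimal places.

n = 6, Σx = 58, Σy = 181.6, Σxy = 2037.2, Σx² = 718, Σy² = 6023.26
Sxx = Σx² − (Σx)²/n = 718 − 560.666667 = 157.333333
Sxy = Σxy − (Σx)(Σy)/n = 2037.2 − 1755.466667 = 281.733333
Syy = Σy² − (Σy)²/n = 6023.26 − 5496.426667 = 526.833333
R² = Sxy²/(Sxx·Syy) = (281.733333)²/(157.333333·526.833333) = 0.957596

0.958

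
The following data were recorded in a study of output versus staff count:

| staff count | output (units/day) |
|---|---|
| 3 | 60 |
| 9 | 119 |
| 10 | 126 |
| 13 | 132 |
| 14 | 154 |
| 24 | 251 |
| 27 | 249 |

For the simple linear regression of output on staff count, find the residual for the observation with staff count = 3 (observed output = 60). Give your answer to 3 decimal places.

n = 7, Σx = 100, Σy = 1091, Σxy = 19130, Σx² = 1860
Sxx = Σx² − (Σx)²/n = 1860 − 1428.571429 = 431.428571
Sxy = Σxy − (Σx)(Σy)/n = 19130 − 15585.714286 = 3544.285714
b = Sxy/Sxx = 3544.285714/431.428571 = 8.215232
a = ȳ − b·x̄ = 155.857143 − 8.215232·14.285714 = 38.496689
ŷ(3) = 38.496689 + 8.215232·3 = 63.142384
residual = y − ŷ = 60 − 63.142384 = -3.142384

-3.142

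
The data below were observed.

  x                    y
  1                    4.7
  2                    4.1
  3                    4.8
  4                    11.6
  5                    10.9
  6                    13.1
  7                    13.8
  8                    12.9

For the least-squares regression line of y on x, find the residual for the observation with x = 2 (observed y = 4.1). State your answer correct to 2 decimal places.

-1.52

n = 8, Σx = 36, Σy = 75.9, Σxy = 406.6, Σx² = 204
Sxx = Σx² − (Σx)²/n = 204 − 162 = 42
Sxy = Σxy − (Σx)(Σy)/n = 406.6 − 341.55 = 65.05
b = Sxy/Sxx = 65.05/42 = 1.548810
a = ȳ − b·x̄ = 9.4875 − 1.548810·4.5 = 2.517857
ŷ(2) = 2.517857 + 1.548810·2 = 5.615476
residual = y − ŷ = 4.1 − 5.615476 = -1.515476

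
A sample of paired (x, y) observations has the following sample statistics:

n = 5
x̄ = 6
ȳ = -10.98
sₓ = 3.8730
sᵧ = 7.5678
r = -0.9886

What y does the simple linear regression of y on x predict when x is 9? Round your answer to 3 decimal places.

-16.775

b = r · sᵧ/sₓ = -0.9886 · 7.5678/3.873 = -1.931714
a = ȳ − b·x̄ = -10.98 − (-1.931714)·6 = 0.610282
ŷ(9) = a + b·9 = 0.610282 + (-1.931714)·9 = -16.775141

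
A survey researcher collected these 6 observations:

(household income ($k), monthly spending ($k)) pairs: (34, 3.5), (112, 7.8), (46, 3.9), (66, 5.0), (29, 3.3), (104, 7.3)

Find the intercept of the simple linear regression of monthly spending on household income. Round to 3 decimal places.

1.543

n = 6, Σx = 391, Σy = 30.8, Σxy = 2356.9, Σx² = 31829
Sxx = Σx² − (Σx)²/n = 31829 − 25480.166667 = 6348.833333
Sxy = Σxy − (Σx)(Σy)/n = 2356.9 − 2007.133333 = 349.766667
b = Sxy/Sxx = 349.766667/6348.833333 = 0.055091
a = ȳ − b·x̄ = 5.133333 − 0.055091·65.166667 = 1.543205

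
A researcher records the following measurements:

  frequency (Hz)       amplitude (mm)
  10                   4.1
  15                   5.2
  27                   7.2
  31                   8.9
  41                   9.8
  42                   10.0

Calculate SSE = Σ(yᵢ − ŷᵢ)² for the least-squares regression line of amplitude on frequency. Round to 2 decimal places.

n = 6, Σx = 166, Σy = 45.2, Σxy = 1411.1, Σx² = 5460, Σy² = 370.94
Sxx = Σx² − (Σx)²/n = 5460 − 4592.666667 = 867.333333
Sxy = Σxy − (Σx)(Σy)/n = 1411.1 − 1250.533333 = 160.566667
Syy = Σy² − (Σy)²/n = 370.94 − 340.506667 = 30.433333
b = Sxy/Sxx = 160.566667/867.333333 = 0.185127
SSE = Syy − b·Sxy = 30.433333 − 0.185127·160.566667 = 0.708136

0.71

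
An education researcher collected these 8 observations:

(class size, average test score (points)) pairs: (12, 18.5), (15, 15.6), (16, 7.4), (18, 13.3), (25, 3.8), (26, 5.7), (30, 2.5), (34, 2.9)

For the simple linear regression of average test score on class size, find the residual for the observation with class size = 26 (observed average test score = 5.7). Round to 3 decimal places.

n = 8, Σx = 176, Σy = 69.7, Σxy = 1230.6, Σx² = 4306
Sxx = Σx² − (Σx)²/n = 4306 − 3872 = 434
Sxy = Σxy − (Σx)(Σy)/n = 1230.6 − 1533.4 = -302.8
b = Sxy/Sxx = -302.8/434 = -0.697696
a = ȳ − b·x̄ = 8.7125 − (-0.697696)·22 = 24.061809
ŷ(26) = 24.061809 + (-0.697696)·26 = 5.921717
residual = y − ŷ = 5.7 − 5.921717 = -0.221717

-0.222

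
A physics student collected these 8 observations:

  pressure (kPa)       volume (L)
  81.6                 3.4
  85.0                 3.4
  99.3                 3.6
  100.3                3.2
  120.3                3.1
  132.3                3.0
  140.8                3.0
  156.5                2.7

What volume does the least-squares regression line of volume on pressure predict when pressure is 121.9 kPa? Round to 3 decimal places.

3.105

n = 8, Σx = 916.1, Σy = 25.4, Σxy = 2859.66, Σx² = 110096.41
Sxx = Σx² − (Σx)²/n = 110096.41 − 104904.90125 = 5191.50875
Sxy = Σxy − (Σx)(Σy)/n = 2859.66 − 2908.6175 = -48.9575
b = Sxy/Sxx = -48.9575/5191.50875 = -0.009430
a = ȳ − b·x̄ = 3.175 − (-0.009430)·114.5125 = 4.254888
ŷ(121.9) = a + b·121.9 = 4.254888 + (-0.009430)·121.9 = 3.105334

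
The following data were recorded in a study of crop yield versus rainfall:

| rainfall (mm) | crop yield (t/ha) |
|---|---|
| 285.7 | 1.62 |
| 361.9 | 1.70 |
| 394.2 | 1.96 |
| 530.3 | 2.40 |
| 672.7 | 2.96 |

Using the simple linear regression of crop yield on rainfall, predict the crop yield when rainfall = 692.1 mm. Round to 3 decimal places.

3.002

n = 5, Σx = 2244.8, Σy = 10.64, Σxy = 5114.608, Σx² = 1101733.12
Sxx = Σx² − (Σx)²/n = 1101733.12 − 1007825.408 = 93907.712
Sxy = Σxy − (Σx)(Σy)/n = 5114.608 − 4776.9344 = 337.6736
b = Sxy/Sxx = 337.6736/93907.712 = 0.003596
a = ȳ − b·x̄ = 2.128 − 0.003596·448.96 = 0.513628
ŷ(692.1) = a + b·692.1 = 0.513628 + 0.003596·692.1 = 3.002283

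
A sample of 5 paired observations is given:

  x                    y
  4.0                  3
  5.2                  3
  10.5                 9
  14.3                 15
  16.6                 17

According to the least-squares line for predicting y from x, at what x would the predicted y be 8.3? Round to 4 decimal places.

n = 5, Σx = 50.6, Σy = 47, Σxy = 618.8, Σx² = 633.34
Sxx = Σx² − (Σx)²/n = 633.34 − 512.072 = 121.268
Sxy = Σxy − (Σx)(Σy)/n = 618.8 − 475.64 = 143.16
b = Sxy/Sxx = 143.16/121.268 = 1.180526
a = ȳ − b·x̄ = 9.4 − 1.180526·10.12 = -2.546921
Set a + b·x = 8.3: x = (8.3 − (-2.546921)) / 1.180526 = 9.188212

9.1882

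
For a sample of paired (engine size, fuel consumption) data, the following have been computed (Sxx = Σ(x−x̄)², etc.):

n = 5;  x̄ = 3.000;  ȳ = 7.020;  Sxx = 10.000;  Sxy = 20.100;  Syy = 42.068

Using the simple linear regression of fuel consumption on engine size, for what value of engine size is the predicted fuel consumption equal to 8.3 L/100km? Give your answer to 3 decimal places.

b = Sxy/Sxx = 20.1/10 = 2.01
a = ȳ − b·x̄ = 7.02 − 2.01·3 = 0.99
Set a + b·x = 8.3: x = (8.3 − 0.99) / 2.01 = 3.636816

3.637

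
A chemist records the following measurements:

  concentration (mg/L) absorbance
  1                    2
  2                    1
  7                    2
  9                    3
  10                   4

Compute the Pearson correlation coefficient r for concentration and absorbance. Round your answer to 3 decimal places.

n = 5, Σx = 29, Σy = 12, Σxy = 85, Σx² = 235, Σy² = 34
Sxx = Σx² − (Σx)²/n = 235 − 168.2 = 66.8
Sxy = Σxy − (Σx)(Σy)/n = 85 − 69.6 = 15.4
Syy = Σy² − (Σy)²/n = 34 − 28.8 = 5.2
r = Sxy/√(Sxx·Syy) = 15.4/√(347.36) = 15.4/18.637596 = 0.826287

0.826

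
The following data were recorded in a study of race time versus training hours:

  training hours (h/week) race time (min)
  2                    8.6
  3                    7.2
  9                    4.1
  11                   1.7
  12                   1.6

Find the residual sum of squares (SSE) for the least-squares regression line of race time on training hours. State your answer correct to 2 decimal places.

0.82

n = 5, Σx = 37, Σy = 23.2, Σxy = 113.6, Σx² = 359, Σy² = 148.06
Sxx = Σx² − (Σx)²/n = 359 − 273.8 = 85.2
Sxy = Σxy − (Σx)(Σy)/n = 113.6 − 171.68 = -58.08
Syy = Σy² − (Σy)²/n = 148.06 − 107.648 = 40.412
b = Sxy/Sxx = -58.08/85.2 = -0.681690
SSE = Syy − b·Sxy = 40.412 − (-0.681690)·(-58.08) = 0.819437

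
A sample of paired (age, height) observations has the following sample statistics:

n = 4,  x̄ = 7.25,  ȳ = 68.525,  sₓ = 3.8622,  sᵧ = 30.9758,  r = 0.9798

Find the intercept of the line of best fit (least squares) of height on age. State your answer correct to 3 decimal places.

b = r · sᵧ/sₓ = 0.9798 · 30.9758/3.8622 = 7.858239
a = ȳ − b·x̄ = 68.525 − 7.858239·7.25 = 11.552771

11.553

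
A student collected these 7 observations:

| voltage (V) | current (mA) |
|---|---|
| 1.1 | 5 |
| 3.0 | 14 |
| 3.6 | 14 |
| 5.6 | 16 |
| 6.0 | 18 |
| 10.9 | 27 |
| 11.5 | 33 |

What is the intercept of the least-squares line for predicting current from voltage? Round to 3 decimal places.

4.541

n = 7, Σx = 41.7, Σy = 127, Σxy = 969.3, Σx² = 341.59
Sxx = Σx² − (Σx)²/n = 341.59 − 248.412857 = 93.177143
Sxy = Σxy − (Σx)(Σy)/n = 969.3 − 756.557143 = 212.742857
b = Sxy/Sxx = 212.742857/93.177143 = 2.283209
a = ȳ − b·x̄ = 18.142857 − 2.283209·5.957143 = 4.541457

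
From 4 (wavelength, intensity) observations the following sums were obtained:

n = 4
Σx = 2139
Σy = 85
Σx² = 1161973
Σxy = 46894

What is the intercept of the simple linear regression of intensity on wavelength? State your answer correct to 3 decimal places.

Sxx = Σx² − (Σx)²/n = 1161973 − 1143830.25 = 18142.75
Sxy = Σxy − (Σx)(Σy)/n = 46894 − 45453.75 = 1440.25
b = Sxy/Sxx = 1440.25/18142.75 = 0.079384
a = ȳ − b·x̄ = 21.25 − 0.079384·534.75 = -21.200769

-21.201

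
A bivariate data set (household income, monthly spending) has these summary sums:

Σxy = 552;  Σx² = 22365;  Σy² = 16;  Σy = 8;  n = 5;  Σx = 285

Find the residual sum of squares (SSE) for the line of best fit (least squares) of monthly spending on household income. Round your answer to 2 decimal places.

1.69

Sxx = Σx² − (Σx)²/n = 22365 − 16245 = 6120
Sxy = Σxy − (Σx)(Σy)/n = 552 − 456 = 96
Syy = Σy² − (Σy)²/n = 16 − 12.8 = 3.2
b = Sxy/Sxx = 96/6120 = 0.015686
SSE = Syy − b·Sxy = 3.2 − 0.015686·96 = 1.694118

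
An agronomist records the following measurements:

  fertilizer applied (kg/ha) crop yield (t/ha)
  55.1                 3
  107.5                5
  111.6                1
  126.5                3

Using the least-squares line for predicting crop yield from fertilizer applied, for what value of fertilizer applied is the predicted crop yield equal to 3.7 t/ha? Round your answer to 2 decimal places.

n = 4, Σx = 400.7, Σy = 12, Σxy = 1193.9, Σx² = 43049.07
Sxx = Σx² − (Σx)²/n = 43049.07 − 40140.1225 = 2908.9475
Sxy = Σxy − (Σx)(Σy)/n = 1193.9 − 1202.1 = -8.2
b = Sxy/Sxx = -8.2/2908.9475 = -0.002819
a = ȳ − b·x̄ = 3 − (-0.002819)·100.175 = 3.282382
Set a + b·x = 3.7: x = (3.7 − 3.282382) / (-0.002819) = -148.149787

-148.15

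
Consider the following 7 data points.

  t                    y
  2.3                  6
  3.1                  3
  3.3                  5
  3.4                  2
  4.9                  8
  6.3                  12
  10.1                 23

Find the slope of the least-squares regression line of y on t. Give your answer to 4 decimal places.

n = 7, Σx = 33.4, Σy = 59, Σxy = 393.5, Σx² = 203.06
Sxx = Σx² − (Σx)²/n = 203.06 − 159.365714 = 43.694286
Sxy = Σxy − (Σx)(Σy)/n = 393.5 − 281.514286 = 111.985714
b = Sxy/Sxx = 111.985714/43.694286 = 2.562937

2.5629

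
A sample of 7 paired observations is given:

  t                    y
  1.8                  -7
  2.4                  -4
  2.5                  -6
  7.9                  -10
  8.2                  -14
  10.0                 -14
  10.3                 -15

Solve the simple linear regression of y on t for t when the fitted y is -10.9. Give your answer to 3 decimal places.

n = 7, Σx = 43.1, Σy = -70, Σxy = -525.5, Σx² = 350.99
Sxx = Σx² − (Σx)²/n = 350.99 − 265.372857 = 85.617143
Sxy = Σxy − (Σx)(Σy)/n = -525.5 − (-431) = -94.5
b = Sxy/Sxx = -94.5/85.617143 = -1.103751
a = ȳ − b·x̄ = -10 − (-1.103751)·6.157143 = -3.204048
Set a + b·x = -10.9: x = (-10.9 − (-3.204048)) / (-1.103751) = 6.972544

6.973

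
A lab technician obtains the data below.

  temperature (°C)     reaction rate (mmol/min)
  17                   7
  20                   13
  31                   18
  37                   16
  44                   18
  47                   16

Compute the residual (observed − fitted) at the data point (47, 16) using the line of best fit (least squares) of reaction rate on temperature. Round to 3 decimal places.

-2.401

n = 6, Σx = 196, Σy = 88, Σxy = 3073, Σx² = 7164
Sxx = Σx² − (Σx)²/n = 7164 − 6402.666667 = 761.333333
Sxy = Σxy − (Σx)(Σy)/n = 3073 − 2874.666667 = 198.333333
b = Sxy/Sxx = 198.333333/761.333333 = 0.260508
a = ȳ − b·x̄ = 14.666667 − 0.260508·32.666667 = 6.156743
ŷ(47) = 6.156743 + 0.260508·47 = 18.400613
residual = y − ŷ = 16 − 18.400613 = -2.400613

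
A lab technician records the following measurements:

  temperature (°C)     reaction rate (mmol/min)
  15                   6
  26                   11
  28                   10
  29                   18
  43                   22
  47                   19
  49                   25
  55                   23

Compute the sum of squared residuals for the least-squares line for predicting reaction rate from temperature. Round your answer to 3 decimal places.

n = 8, Σx = 292, Σy = 134, Σxy = 5507, Σx² = 12010, Σy² = 2580
Sxx = Σx² − (Σx)²/n = 12010 − 10658 = 1352
Sxy = Σxy − (Σx)(Σy)/n = 5507 − 4891 = 616
Syy = Σy² − (Σy)²/n = 2580 − 2244.5 = 335.5
b = Sxy/Sxx = 616/1352 = 0.455621
SSE = Syy − b·Sxy = 335.5 − 0.455621·616 = 54.837278

54.837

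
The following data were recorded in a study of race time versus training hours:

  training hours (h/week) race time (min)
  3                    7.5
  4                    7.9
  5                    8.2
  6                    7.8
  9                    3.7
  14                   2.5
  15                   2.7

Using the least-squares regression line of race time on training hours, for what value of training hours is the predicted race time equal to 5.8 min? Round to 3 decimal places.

n = 7, Σx = 56, Σy = 40.3, Σxy = 250.7, Σx² = 588
Sxx = Σx² − (Σx)²/n = 588 − 448 = 140
Sxy = Σxy − (Σx)(Σy)/n = 250.7 − 322.4 = -71.7
b = Sxy/Sxx = -71.7/140 = -0.512143
a = ȳ − b·x̄ = 5.757143 − (-0.512143)·8 = 9.854286
Set a + b·x = 5.8: x = (5.8 − 9.854286) / (-0.512143) = 7.916318

7.916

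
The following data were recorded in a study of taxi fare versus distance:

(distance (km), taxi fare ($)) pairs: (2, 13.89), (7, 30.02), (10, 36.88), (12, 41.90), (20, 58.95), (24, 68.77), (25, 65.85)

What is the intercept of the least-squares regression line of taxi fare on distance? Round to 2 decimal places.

12.70

n = 7, Σx = 100, Σy = 316.26, Σxy = 5585.25, Σx² = 1898
Sxx = Σx² − (Σx)²/n = 1898 − 1428.571429 = 469.428571
Sxy = Σxy − (Σx)(Σy)/n = 5585.25 − 4518 = 1067.25
b = Sxy/Sxx = 1067.25/469.428571 = 2.273509
a = ȳ − b·x̄ = 45.18 − 2.273509·14.285714 = 12.701302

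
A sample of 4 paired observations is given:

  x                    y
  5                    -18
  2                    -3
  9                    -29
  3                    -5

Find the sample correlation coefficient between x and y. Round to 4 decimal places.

n = 4, Σx = 19, Σy = -55, Σxy = -372, Σx² = 119, Σy² = 1199
Sxx = Σx² − (Σx)²/n = 119 − 90.25 = 28.75
Sxy = Σxy − (Σx)(Σy)/n = -372 − (-261.25) = -110.75
Syy = Σy² − (Σy)²/n = 1199 − 756.25 = 442.75
r = Sxy/√(Sxx·Syy) = -110.75/√(12729.0625) = -110.75/112.823147 = -0.981625

-0.9816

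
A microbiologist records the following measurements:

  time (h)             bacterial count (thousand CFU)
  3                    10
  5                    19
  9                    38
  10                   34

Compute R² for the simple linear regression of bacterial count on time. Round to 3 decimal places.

0.938

n = 4, Σx = 27, Σy = 101, Σxy = 807, Σx² = 215, Σy² = 3061
Sxx = Σx² − (Σx)²/n = 215 − 182.25 = 32.75
Sxy = Σxy − (Σx)(Σy)/n = 807 − 681.75 = 125.25
Syy = Σy² − (Σy)²/n = 3061 − 2550.25 = 510.75
R² = Sxy²/(Sxx·Syy) = (125.25)²/(32.75·510.75) = 0.937855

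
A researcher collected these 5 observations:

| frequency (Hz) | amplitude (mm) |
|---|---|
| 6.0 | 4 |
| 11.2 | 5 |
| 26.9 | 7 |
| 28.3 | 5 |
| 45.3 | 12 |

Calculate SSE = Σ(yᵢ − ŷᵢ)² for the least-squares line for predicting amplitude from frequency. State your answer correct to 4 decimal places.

n = 5, Σx = 117.7, Σy = 33, Σxy = 953.4, Σx² = 3738.03, Σy² = 259
Sxx = Σx² − (Σx)²/n = 3738.03 − 2770.658 = 967.372
Sxy = Σxy − (Σx)(Σy)/n = 953.4 − 776.82 = 176.58
Syy = Σy² − (Σy)²/n = 259 − 217.8 = 41.2
b = Sxy/Sxx = 176.58/967.372 = 0.182536
SSE = Syy − b·Sxy = 41.2 − 0.182536·176.58 = 8.967832

8.9678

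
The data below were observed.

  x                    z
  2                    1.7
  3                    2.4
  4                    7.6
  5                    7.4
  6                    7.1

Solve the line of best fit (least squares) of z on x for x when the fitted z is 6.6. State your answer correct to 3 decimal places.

4.861

n = 5, Σx = 20, Σy = 26.2, Σxy = 120.6, Σx² = 90
Sxx = Σx² − (Σx)²/n = 90 − 80 = 10
Sxy = Σxy − (Σx)(Σy)/n = 120.6 − 104.8 = 15.8
b = Sxy/Sxx = 15.8/10 = 1.58
a = ȳ − b·x̄ = 5.24 − 1.58·4 = -1.08
Set a + b·x = 6.6: x = (6.6 − (-1.08)) / 1.58 = 4.860759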